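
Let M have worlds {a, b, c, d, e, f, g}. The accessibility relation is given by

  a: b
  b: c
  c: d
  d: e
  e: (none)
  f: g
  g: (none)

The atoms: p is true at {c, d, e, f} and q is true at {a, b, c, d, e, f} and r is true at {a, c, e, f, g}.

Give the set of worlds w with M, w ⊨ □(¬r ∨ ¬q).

{a, c, e, f, g}

a: successors {b}; ¬r ∨ ¬q there: b:T. ✓
b: successors {c}; ¬r ∨ ¬q there: c:F. ✗
c: successors {d}; ¬r ∨ ¬q there: d:T. ✓
d: successors {e}; ¬r ∨ ¬q there: e:F. ✗
e: no successors, so □(¬r ∨ ¬q) holds vacuously. ✓
f: successors {g}; ¬r ∨ ¬q there: g:T. ✓
g: no successors, so □(¬r ∨ ¬q) holds vacuously. ✓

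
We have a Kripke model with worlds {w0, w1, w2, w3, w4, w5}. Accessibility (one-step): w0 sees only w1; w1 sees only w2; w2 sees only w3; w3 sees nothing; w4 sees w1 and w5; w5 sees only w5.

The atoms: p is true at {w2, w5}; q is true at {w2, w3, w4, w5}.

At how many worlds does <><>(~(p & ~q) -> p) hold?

3

w0: successors {w1}; <>(~(p & ~q) -> p) there: w1:T. ✓
w1: successors {w2}; <>(~(p & ~q) -> p) there: w2:F. ✗
w2: successors {w3}; <>(~(p & ~q) -> p) there: w3:F. ✗
w3: no successors, so <><>(~(p & ~q) -> p) fails. ✗
w4: successors {w1, w5}; <>(~(p & ~q) -> p) there: w1:T, w5:T. ✓
w5: successors {w5}; <>(~(p & ~q) -> p) there: w5:T. ✓
Satisfying worlds: {w0, w4, w5}.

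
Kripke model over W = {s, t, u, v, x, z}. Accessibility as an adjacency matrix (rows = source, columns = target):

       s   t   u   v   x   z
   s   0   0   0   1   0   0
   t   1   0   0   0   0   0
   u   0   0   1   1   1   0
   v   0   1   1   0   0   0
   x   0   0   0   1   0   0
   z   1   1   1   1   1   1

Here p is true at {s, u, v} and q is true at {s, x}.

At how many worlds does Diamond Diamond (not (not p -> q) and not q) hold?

4

s: successors {v}; Diamond (not (not p -> q) and not q) there: v:T. ✓
t: successors {s}; Diamond (not (not p -> q) and not q) there: s:F. ✗
u: successors {u, v, x}; Diamond (not (not p -> q) and not q) there: u:F, v:T, x:F. ✓
v: successors {t, u}; Diamond (not (not p -> q) and not q) there: t:F, u:F. ✗
x: successors {v}; Diamond (not (not p -> q) and not q) there: v:T. ✓
z: successors {s, t, u, v, x, z}; Diamond (not (not p -> q) and not q) there: s:F, t:F, u:F, v:T, x:F, z:T. ✓
Satisfying worlds: {s, u, x, z}.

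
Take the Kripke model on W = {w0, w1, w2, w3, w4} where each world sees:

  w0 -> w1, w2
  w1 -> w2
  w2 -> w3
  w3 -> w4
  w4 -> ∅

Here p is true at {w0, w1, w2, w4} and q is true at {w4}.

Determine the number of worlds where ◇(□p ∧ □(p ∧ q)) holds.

2

w0: successors {w1, w2}; □p ∧ □(p ∧ q) there: w1:F, w2:F. ✗
w1: successors {w2}; □p ∧ □(p ∧ q) there: w2:F. ✗
w2: successors {w3}; □p ∧ □(p ∧ q) there: w3:T. ✓
w3: successors {w4}; □p ∧ □(p ∧ q) there: w4:T. ✓
w4: no successors, so ◇(□p ∧ □(p ∧ q)) fails. ✗
Satisfying worlds: {w2, w3}.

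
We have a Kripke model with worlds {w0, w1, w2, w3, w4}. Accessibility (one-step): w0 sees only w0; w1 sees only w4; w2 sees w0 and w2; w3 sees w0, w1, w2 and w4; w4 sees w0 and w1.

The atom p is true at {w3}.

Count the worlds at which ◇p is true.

0

w0: successors {w0}; p there: w0:F. ✗
w1: successors {w4}; p there: w4:F. ✗
w2: successors {w0, w2}; p there: w0:F, w2:F. ✗
w3: successors {w0, w1, w2, w4}; p there: w0:F, w1:F, w2:F, w4:F. ✗
w4: successors {w0, w1}; p there: w0:F, w1:F. ✗
Satisfying worlds: ∅.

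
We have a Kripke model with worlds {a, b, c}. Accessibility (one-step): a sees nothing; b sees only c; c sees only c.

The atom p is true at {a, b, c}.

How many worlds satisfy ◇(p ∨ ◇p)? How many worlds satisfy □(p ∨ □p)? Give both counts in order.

For ◇(p ∨ ◇p):
a: no successors, so ◇(p ∨ ◇p) fails. ✗
b: successors {c}; p ∨ ◇p there: c:T. ✓
c: successors {c}; p ∨ ◇p there: c:T. ✓
— 2 worlds.
For □(p ∨ □p):
a: no successors, so □(p ∨ □p) holds vacuously. ✓
b: successors {c}; p ∨ □p there: c:T. ✓
c: successors {c}; p ∨ □p there: c:T. ✓
— 3 worlds.

2 and 3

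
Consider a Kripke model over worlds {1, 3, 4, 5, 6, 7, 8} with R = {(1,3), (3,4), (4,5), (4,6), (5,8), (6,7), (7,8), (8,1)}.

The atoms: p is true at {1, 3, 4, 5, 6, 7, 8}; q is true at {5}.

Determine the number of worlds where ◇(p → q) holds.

1: successors {3}; p → q there: 3:F. ✗
3: successors {4}; p → q there: 4:F. ✗
4: successors {5, 6}; p → q there: 5:T, 6:F. ✓
5: successors {8}; p → q there: 8:F. ✗
6: successors {7}; p → q there: 7:F. ✗
7: successors {8}; p → q there: 8:F. ✗
8: successors {1}; p → q there: 1:F. ✗
Satisfying worlds: {4}.

1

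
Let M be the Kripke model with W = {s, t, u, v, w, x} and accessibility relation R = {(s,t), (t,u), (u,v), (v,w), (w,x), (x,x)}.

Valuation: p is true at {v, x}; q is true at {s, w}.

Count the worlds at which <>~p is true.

s: successors {t}; ~p there: t:T. ✓
t: successors {u}; ~p there: u:T. ✓
u: successors {v}; ~p there: v:F. ✗
v: successors {w}; ~p there: w:T. ✓
w: successors {x}; ~p there: x:F. ✗
x: successors {x}; ~p there: x:F. ✗
Satisfying worlds: {s, t, v}.

3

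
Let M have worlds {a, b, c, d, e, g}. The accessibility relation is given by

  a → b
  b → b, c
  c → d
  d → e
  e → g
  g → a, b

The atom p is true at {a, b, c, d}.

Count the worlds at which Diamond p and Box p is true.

a: Diamond p is T, Box p is T. ✓
b: Diamond p is T, Box p is T. ✓
c: Diamond p is T, Box p is T. ✓
d: Diamond p is F, Box p is F. ✗
e: Diamond p is F, Box p is F. ✗
g: Diamond p is T, Box p is T. ✓
Satisfying worlds: {a, b, c, g}.

4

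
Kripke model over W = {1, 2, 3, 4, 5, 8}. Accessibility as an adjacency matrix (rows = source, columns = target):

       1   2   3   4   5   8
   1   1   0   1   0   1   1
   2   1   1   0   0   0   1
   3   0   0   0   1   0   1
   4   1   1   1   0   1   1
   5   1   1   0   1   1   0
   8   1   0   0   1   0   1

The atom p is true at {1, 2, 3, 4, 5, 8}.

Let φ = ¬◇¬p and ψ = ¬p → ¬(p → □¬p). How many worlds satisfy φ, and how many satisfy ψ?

6 and 6

For ¬◇¬p:
1: ◇¬p is F. ✓
2: ◇¬p is F. ✓
3: ◇¬p is F. ✓
4: ◇¬p is F. ✓
5: ◇¬p is F. ✓
8: ◇¬p is F. ✓
— 6 worlds.
For ¬p → ¬(p → □¬p):
1: ¬p is F, ¬(p → □¬p) is T. ✓
2: ¬p is F, ¬(p → □¬p) is T. ✓
3: ¬p is F, ¬(p → □¬p) is T. ✓
4: ¬p is F, ¬(p → □¬p) is T. ✓
5: ¬p is F, ¬(p → □¬p) is T. ✓
8: ¬p is F, ¬(p → □¬p) is T. ✓
— 6 worlds.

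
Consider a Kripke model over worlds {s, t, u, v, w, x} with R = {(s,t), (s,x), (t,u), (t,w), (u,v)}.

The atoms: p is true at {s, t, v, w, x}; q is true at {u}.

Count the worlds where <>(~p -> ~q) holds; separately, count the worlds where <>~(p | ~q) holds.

For <>(~p -> ~q):
s: successors {t, x}; ~p -> ~q there: t:T, x:T. ✓
t: successors {u, w}; ~p -> ~q there: u:F, w:T. ✓
u: successors {v}; ~p -> ~q there: v:T. ✓
v: no successors, so <>(~p -> ~q) fails. ✗
w: no successors, so <>(~p -> ~q) fails. ✗
x: no successors, so <>(~p -> ~q) fails. ✗
— 3 worlds.
For <>~(p | ~q):
s: successors {t, x}; ~(p | ~q) there: t:F, x:F. ✗
t: successors {u, w}; ~(p | ~q) there: u:T, w:F. ✓
u: successors {v}; ~(p | ~q) there: v:F. ✗
v: no successors, so <>~(p | ~q) fails. ✗
w: no successors, so <>~(p | ~q) fails. ✗
x: no successors, so <>~(p | ~q) fails. ✗
— 1 world.

3 and 1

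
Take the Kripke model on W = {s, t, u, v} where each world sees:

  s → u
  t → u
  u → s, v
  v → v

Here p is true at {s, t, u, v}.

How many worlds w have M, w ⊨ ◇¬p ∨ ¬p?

0

s: ◇¬p is F, ¬p is F. ✗
t: ◇¬p is F, ¬p is F. ✗
u: ◇¬p is F, ¬p is F. ✗
v: ◇¬p is F, ¬p is F. ✗
Satisfying worlds: ∅.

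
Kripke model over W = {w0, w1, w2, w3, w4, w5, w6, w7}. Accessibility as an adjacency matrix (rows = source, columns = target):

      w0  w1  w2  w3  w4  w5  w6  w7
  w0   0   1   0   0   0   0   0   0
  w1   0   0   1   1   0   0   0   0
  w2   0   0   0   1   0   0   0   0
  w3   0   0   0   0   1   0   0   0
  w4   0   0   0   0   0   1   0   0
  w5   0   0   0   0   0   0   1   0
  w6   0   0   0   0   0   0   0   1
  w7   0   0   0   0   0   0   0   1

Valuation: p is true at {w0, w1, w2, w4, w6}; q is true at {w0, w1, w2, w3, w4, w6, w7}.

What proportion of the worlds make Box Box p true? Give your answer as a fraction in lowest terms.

w0: successors {w1}; Box p there: w1:F. ✗
w1: successors {w2, w3}; Box p there: w2:F, w3:T. ✗
w2: successors {w3}; Box p there: w3:T. ✓
w3: successors {w4}; Box p there: w4:F. ✗
w4: successors {w5}; Box p there: w5:T. ✓
w5: successors {w6}; Box p there: w6:F. ✗
w6: successors {w7}; Box p there: w7:F. ✗
w7: successors {w7}; Box p there: w7:F. ✗
That's 2 of 8 worlds, so 2/8 = 1/4.

1/4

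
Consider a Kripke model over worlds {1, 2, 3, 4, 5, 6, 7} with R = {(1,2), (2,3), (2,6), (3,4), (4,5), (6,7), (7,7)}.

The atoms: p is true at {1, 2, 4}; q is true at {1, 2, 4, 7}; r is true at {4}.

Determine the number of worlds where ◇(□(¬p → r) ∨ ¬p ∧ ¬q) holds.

1: successors {2}; □(¬p → r) ∨ ¬p ∧ ¬q there: 2:F. ✗
2: successors {3, 6}; □(¬p → r) ∨ ¬p ∧ ¬q there: 3:T, 6:T. ✓
3: successors {4}; □(¬p → r) ∨ ¬p ∧ ¬q there: 4:F. ✗
4: successors {5}; □(¬p → r) ∨ ¬p ∧ ¬q there: 5:T. ✓
5: no successors, so ◇(□(¬p → r) ∨ ¬p ∧ ¬q) fails. ✗
6: successors {7}; □(¬p → r) ∨ ¬p ∧ ¬q there: 7:F. ✗
7: successors {7}; □(¬p → r) ∨ ¬p ∧ ¬q there: 7:F. ✗
Satisfying worlds: {2, 4}.

2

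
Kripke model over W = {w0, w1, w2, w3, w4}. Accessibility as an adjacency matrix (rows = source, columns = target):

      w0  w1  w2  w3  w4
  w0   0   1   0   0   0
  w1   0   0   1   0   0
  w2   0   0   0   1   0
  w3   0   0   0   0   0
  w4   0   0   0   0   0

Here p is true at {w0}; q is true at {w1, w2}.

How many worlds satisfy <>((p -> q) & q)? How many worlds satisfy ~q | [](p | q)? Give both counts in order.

For <>((p -> q) & q):
w0: successors {w1}; (p -> q) & q there: w1:T. ✓
w1: successors {w2}; (p -> q) & q there: w2:T. ✓
w2: successors {w3}; (p -> q) & q there: w3:F. ✗
w3: no successors, so <>((p -> q) & q) fails. ✗
w4: no successors, so <>((p -> q) & q) fails. ✗
— 2 worlds.
For ~q | [](p | q):
w0: ~q is T, [](p | q) is T. ✓
w1: ~q is F, [](p | q) is T. ✓
w2: ~q is F, [](p | q) is F. ✗
w3: ~q is T, [](p | q) is T. ✓
w4: ~q is T, [](p | q) is T. ✓
— 4 worlds.

2 and 4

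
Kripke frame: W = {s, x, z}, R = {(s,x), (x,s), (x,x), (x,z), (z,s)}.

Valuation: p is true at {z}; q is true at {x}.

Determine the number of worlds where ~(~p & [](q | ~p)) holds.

2

s: ~p & [](q | ~p) is T. ✗
x: ~p & [](q | ~p) is F. ✓
z: ~p & [](q | ~p) is F. ✓
Satisfying worlds: {x, z}.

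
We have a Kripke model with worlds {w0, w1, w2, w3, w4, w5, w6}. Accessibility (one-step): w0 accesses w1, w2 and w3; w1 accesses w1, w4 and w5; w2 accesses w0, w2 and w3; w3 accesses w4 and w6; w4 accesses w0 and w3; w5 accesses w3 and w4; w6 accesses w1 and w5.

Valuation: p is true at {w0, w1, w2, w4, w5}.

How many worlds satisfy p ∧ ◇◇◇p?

w0: p is T, ◇◇◇p is T. ✓
w1: p is T, ◇◇◇p is T. ✓
w2: p is T, ◇◇◇p is T. ✓
w3: p is F, ◇◇◇p is T. ✗
w4: p is T, ◇◇◇p is T. ✓
w5: p is T, ◇◇◇p is T. ✓
w6: p is F, ◇◇◇p is T. ✗
Satisfying worlds: {w0, w1, w2, w4, w5}.

5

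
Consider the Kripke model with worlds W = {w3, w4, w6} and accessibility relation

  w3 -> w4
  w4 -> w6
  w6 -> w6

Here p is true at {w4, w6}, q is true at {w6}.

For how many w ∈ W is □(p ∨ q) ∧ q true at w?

1

w3: □(p ∨ q) is T, q is F. ✗
w4: □(p ∨ q) is T, q is F. ✗
w6: □(p ∨ q) is T, q is T. ✓
Satisfying worlds: {w6}.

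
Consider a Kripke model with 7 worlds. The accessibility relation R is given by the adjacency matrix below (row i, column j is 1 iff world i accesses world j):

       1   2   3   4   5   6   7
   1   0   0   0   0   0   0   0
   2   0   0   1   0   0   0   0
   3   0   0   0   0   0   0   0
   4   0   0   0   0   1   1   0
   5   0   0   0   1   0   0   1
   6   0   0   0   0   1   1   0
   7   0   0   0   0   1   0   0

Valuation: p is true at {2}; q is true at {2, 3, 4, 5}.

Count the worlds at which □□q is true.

1: no successors, so □□q holds vacuously. ✓
2: successors {3}; □q there: 3:T. ✓
3: no successors, so □□q holds vacuously. ✓
4: successors {5, 6}; □q there: 5:F, 6:F. ✗
5: successors {4, 7}; □q there: 4:F, 7:T. ✗
6: successors {5, 6}; □q there: 5:F, 6:F. ✗
7: successors {5}; □q there: 5:F. ✗
Satisfying worlds: {1, 2, 3}.

3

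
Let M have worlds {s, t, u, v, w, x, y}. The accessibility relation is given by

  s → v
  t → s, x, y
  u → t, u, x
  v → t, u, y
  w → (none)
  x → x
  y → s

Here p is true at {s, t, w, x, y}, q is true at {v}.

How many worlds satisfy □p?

s: successors {v}; p there: v:F. ✗
t: successors {s, x, y}; p there: s:T, x:T, y:T. ✓
u: successors {t, u, x}; p there: t:T, u:F, x:T. ✗
v: successors {t, u, y}; p there: t:T, u:F, y:T. ✗
w: no successors, so □p holds vacuously. ✓
x: successors {x}; p there: x:T. ✓
y: successors {s}; p there: s:T. ✓
Satisfying worlds: {t, w, x, y}.

4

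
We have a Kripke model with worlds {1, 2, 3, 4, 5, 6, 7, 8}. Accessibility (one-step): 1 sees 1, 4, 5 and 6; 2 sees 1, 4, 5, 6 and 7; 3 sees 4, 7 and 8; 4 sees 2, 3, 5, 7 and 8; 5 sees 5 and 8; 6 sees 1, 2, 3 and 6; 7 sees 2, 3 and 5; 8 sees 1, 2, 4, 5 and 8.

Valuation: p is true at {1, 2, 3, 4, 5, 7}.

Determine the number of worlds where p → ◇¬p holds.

1: p is T, ◇¬p is T. ✓
2: p is T, ◇¬p is T. ✓
3: p is T, ◇¬p is T. ✓
4: p is T, ◇¬p is T. ✓
5: p is T, ◇¬p is T. ✓
6: p is F, ◇¬p is T. ✓
7: p is T, ◇¬p is F. ✗
8: p is F, ◇¬p is T. ✓
Satisfying worlds: {1, 2, 3, 4, 5, 6, 8}.

7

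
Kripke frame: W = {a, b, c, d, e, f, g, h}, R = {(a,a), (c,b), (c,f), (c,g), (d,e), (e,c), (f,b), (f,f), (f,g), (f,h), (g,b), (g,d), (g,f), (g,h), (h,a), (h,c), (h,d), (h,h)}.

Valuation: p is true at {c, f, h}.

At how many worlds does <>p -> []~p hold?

3

a: <>p is F, []~p is T. ✓
b: <>p is F, []~p is T. ✓
c: <>p is T, []~p is F. ✗
d: <>p is F, []~p is T. ✓
e: <>p is T, []~p is F. ✗
f: <>p is T, []~p is F. ✗
g: <>p is T, []~p is F. ✗
h: <>p is T, []~p is F. ✗
Satisfying worlds: {a, b, d}.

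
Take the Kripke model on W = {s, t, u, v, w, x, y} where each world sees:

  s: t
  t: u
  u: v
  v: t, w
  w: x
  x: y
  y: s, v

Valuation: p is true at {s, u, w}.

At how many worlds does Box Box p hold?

1

s: successors {t}; Box p there: t:T. ✓
t: successors {u}; Box p there: u:F. ✗
u: successors {v}; Box p there: v:F. ✗
v: successors {t, w}; Box p there: t:T, w:F. ✗
w: successors {x}; Box p there: x:F. ✗
x: successors {y}; Box p there: y:F. ✗
y: successors {s, v}; Box p there: s:F, v:F. ✗
Satisfying worlds: {s}.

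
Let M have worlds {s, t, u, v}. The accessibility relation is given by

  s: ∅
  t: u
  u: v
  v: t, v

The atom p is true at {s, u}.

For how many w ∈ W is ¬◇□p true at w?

3

s: ◇□p is F. ✓
t: ◇□p is F. ✓
u: ◇□p is F. ✓
v: ◇□p is T. ✗
Satisfying worlds: {s, t, u}.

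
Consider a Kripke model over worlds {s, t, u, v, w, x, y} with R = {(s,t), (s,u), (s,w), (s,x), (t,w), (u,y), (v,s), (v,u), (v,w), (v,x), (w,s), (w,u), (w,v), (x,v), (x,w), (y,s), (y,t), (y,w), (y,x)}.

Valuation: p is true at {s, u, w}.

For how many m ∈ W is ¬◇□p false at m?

2

s: ◇□p is T. ✗
t: ◇□p is F. ✓
u: ◇□p is F. ✓
v: ◇□p is F. ✓
w: ◇□p is F. ✓
x: ◇□p is F. ✓
y: ◇□p is T. ✗
Satisfying worlds: {t, u, v, w, x}.
So ¬◇□p fails at the other 2 worlds.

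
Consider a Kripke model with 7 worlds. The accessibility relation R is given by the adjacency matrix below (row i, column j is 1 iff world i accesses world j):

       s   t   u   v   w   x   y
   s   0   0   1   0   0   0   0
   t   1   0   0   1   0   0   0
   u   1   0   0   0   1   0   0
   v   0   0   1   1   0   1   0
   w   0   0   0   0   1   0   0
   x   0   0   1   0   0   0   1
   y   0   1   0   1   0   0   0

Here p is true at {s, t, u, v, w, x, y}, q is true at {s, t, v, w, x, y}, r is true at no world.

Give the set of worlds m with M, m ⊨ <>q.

s: successors {u}; q there: u:F. ✗
t: successors {s, v}; q there: s:T, v:T. ✓
u: successors {s, w}; q there: s:T, w:T. ✓
v: successors {u, v, x}; q there: u:F, v:T, x:T. ✓
w: successors {w}; q there: w:T. ✓
x: successors {u, y}; q there: u:F, y:T. ✓
y: successors {t, v}; q there: t:T, v:T. ✓

{t, u, v, w, x, y}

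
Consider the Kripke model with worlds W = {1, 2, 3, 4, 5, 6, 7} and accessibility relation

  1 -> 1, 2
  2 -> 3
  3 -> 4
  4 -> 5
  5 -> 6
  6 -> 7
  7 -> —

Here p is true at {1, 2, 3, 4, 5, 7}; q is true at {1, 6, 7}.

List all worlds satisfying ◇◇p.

1: successors {1, 2}; ◇p there: 1:T, 2:T. ✓
2: successors {3}; ◇p there: 3:T. ✓
3: successors {4}; ◇p there: 4:T. ✓
4: successors {5}; ◇p there: 5:F. ✗
5: successors {6}; ◇p there: 6:T. ✓
6: successors {7}; ◇p there: 7:F. ✗
7: no successors, so ◇◇p fails. ✗

{1, 2, 3, 5}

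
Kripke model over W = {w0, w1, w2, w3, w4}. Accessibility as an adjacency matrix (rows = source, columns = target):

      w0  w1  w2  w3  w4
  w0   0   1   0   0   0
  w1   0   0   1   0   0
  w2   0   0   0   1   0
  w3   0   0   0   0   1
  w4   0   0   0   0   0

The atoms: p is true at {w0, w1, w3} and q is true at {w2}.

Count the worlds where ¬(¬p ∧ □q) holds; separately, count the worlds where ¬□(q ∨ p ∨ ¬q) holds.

For ¬(¬p ∧ □q):
w0: ¬p ∧ □q is F. ✓
w1: ¬p ∧ □q is F. ✓
w2: ¬p ∧ □q is F. ✓
w3: ¬p ∧ □q is F. ✓
w4: ¬p ∧ □q is T. ✗
— 4 worlds.
For ¬□(q ∨ p ∨ ¬q):
w0: □(q ∨ p ∨ ¬q) is T. ✗
w1: □(q ∨ p ∨ ¬q) is T. ✗
w2: □(q ∨ p ∨ ¬q) is T. ✗
w3: □(q ∨ p ∨ ¬q) is T. ✗
w4: □(q ∨ p ∨ ¬q) is T. ✗
— 0 worlds.

4 and 0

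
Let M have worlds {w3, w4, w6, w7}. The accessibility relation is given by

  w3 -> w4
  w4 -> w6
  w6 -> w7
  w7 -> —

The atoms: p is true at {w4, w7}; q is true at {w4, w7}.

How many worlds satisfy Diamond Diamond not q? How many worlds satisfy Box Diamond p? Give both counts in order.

For Diamond Diamond not q:
w3: successors {w4}; Diamond not q there: w4:T. ✓
w4: successors {w6}; Diamond not q there: w6:F. ✗
w6: successors {w7}; Diamond not q there: w7:F. ✗
w7: no successors, so Diamond Diamond not q fails. ✗
— 1 world.
For Box Diamond p:
w3: successors {w4}; Diamond p there: w4:F. ✗
w4: successors {w6}; Diamond p there: w6:T. ✓
w6: successors {w7}; Diamond p there: w7:F. ✗
w7: no successors, so Box Diamond p holds vacuously. ✓
— 2 worlds.

1 and 2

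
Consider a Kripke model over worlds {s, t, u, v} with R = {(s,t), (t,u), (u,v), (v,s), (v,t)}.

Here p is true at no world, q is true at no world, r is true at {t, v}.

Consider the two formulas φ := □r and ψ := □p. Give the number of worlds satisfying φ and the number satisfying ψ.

For □r:
s: successors {t}; r there: t:T. ✓
t: successors {u}; r there: u:F. ✗
u: successors {v}; r there: v:T. ✓
v: successors {s, t}; r there: s:F, t:T. ✗
— 2 worlds.
For □p:
s: successors {t}; p there: t:F. ✗
t: successors {u}; p there: u:F. ✗
u: successors {v}; p there: v:F. ✗
v: successors {s, t}; p there: s:F, t:F. ✗
— 0 worlds.

2 and 0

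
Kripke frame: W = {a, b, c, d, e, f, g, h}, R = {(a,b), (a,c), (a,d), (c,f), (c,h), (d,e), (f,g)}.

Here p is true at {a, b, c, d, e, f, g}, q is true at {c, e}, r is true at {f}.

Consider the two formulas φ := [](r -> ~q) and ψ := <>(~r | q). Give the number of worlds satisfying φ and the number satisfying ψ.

8 and 4

For [](r -> ~q):
a: successors {b, c, d}; r -> ~q there: b:T, c:T, d:T. ✓
b: no successors, so [](r -> ~q) holds vacuously. ✓
c: successors {f, h}; r -> ~q there: f:T, h:T. ✓
d: successors {e}; r -> ~q there: e:T. ✓
e: no successors, so [](r -> ~q) holds vacuously. ✓
f: successors {g}; r -> ~q there: g:T. ✓
g: no successors, so [](r -> ~q) holds vacuously. ✓
h: no successors, so [](r -> ~q) holds vacuously. ✓
— 8 worlds.
For <>(~r | q):
a: successors {b, c, d}; ~r | q there: b:T, c:T, d:T. ✓
b: no successors, so <>(~r | q) fails. ✗
c: successors {f, h}; ~r | q there: f:F, h:T. ✓
d: successors {e}; ~r | q there: e:T. ✓
e: no successors, so <>(~r | q) fails. ✗
f: successors {g}; ~r | q there: g:T. ✓
g: no successors, so <>(~r | q) fails. ✗
h: no successors, so <>(~r | q) fails. ✗
— 4 worlds.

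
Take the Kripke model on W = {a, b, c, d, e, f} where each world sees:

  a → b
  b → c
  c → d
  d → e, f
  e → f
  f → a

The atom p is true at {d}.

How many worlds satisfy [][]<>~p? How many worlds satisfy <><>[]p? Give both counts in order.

5 and 1

For [][]<>~p:
a: successors {b}; []<>~p there: b:F. ✗
b: successors {c}; []<>~p there: c:T. ✓
c: successors {d}; []<>~p there: d:T. ✓
d: successors {e, f}; []<>~p there: e:T, f:T. ✓
e: successors {f}; []<>~p there: f:T. ✓
f: successors {a}; []<>~p there: a:T. ✓
— 5 worlds.
For <><>[]p:
a: successors {b}; <>[]p there: b:T. ✓
b: successors {c}; <>[]p there: c:F. ✗
c: successors {d}; <>[]p there: d:F. ✗
d: successors {e, f}; <>[]p there: e:F, f:F. ✗
e: successors {f}; <>[]p there: f:F. ✗
f: successors {a}; <>[]p there: a:F. ✗
— 1 world.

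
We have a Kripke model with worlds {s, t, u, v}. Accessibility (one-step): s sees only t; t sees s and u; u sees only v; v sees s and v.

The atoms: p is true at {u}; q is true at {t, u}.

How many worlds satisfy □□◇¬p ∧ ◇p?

s: □□◇¬p is T, ◇p is F. ✗
t: □□◇¬p is T, ◇p is T. ✓
u: □□◇¬p is T, ◇p is F. ✗
v: □□◇¬p is T, ◇p is F. ✗
Satisfying worlds: {t}.

1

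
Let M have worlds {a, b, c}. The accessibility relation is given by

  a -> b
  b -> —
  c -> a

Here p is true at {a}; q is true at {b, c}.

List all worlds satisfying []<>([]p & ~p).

a: successors {b}; <>([]p & ~p) there: b:F. ✗
b: no successors, so []<>([]p & ~p) holds vacuously. ✓
c: successors {a}; <>([]p & ~p) there: a:T. ✓

{b, c}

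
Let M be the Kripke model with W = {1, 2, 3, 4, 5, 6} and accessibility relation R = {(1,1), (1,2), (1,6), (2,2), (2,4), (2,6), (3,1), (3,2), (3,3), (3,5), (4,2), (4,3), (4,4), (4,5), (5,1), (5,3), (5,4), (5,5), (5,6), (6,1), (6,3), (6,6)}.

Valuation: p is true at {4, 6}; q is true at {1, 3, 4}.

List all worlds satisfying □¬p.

{3}

1: successors {1, 2, 6}; ¬p there: 1:T, 2:T, 6:F. ✗
2: successors {2, 4, 6}; ¬p there: 2:T, 4:F, 6:F. ✗
3: successors {1, 2, 3, 5}; ¬p there: 1:T, 2:T, 3:T, 5:T. ✓
4: successors {2, 3, 4, 5}; ¬p there: 2:T, 3:T, 4:F, 5:T. ✗
5: successors {1, 3, 4, 5, 6}; ¬p there: 1:T, 3:T, 4:F, 5:T, 6:F. ✗
6: successors {1, 3, 6}; ¬p there: 1:T, 3:T, 6:F. ✗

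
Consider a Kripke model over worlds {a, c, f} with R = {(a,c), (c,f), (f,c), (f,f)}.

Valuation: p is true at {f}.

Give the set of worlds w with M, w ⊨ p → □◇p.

a: p is F, □◇p is T. ✓
c: p is F, □◇p is T. ✓
f: p is T, □◇p is T. ✓

{a, c, f}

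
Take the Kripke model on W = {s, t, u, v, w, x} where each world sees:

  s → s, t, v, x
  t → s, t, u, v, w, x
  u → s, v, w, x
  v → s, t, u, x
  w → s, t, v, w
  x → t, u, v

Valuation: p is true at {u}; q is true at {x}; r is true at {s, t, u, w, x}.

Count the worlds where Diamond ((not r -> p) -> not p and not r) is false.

1

s: successors {s, t, v, x}; (not r -> p) -> not p and not r there: s:F, t:F, v:T, x:F. ✓
t: successors {s, t, u, v, w, x}; (not r -> p) -> not p and not r there: s:F, t:F, u:F, v:T, w:F, x:F. ✓
u: successors {s, v, w, x}; (not r -> p) -> not p and not r there: s:F, v:T, w:F, x:F. ✓
v: successors {s, t, u, x}; (not r -> p) -> not p and not r there: s:F, t:F, u:F, x:F. ✗
w: successors {s, t, v, w}; (not r -> p) -> not p and not r there: s:F, t:F, v:T, w:F. ✓
x: successors {t, u, v}; (not r -> p) -> not p and not r there: t:F, u:F, v:T. ✓
Satisfying worlds: {s, t, u, w, x}.
So Diamond ((not r -> p) -> not p and not r) fails at the other 1 world.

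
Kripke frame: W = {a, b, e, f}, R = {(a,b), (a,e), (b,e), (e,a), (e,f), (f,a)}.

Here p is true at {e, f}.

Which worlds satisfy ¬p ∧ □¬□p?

a: ¬p is T, □¬□p is F. ✗
b: ¬p is T, □¬□p is T. ✓
e: ¬p is F, □¬□p is T. ✗
f: ¬p is F, □¬□p is T. ✗

{b}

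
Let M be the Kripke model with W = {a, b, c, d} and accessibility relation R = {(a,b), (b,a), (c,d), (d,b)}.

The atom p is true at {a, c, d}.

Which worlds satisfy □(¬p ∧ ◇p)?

a: successors {b}; ¬p ∧ ◇p there: b:T. ✓
b: successors {a}; ¬p ∧ ◇p there: a:F. ✗
c: successors {d}; ¬p ∧ ◇p there: d:F. ✗
d: successors {b}; ¬p ∧ ◇p there: b:T. ✓

{a, d}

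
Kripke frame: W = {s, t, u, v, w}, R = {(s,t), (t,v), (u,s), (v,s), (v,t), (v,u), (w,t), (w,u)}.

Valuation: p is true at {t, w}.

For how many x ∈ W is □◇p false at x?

3

s: successors {t}; ◇p there: t:F. ✗
t: successors {v}; ◇p there: v:T. ✓
u: successors {s}; ◇p there: s:T. ✓
v: successors {s, t, u}; ◇p there: s:T, t:F, u:F. ✗
w: successors {t, u}; ◇p there: t:F, u:F. ✗
Satisfying worlds: {t, u}.
So □◇p fails at the other 3 worlds.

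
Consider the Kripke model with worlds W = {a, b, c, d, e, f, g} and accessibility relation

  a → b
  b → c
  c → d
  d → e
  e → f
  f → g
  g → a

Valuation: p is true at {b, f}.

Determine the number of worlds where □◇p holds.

2

a: successors {b}; ◇p there: b:F. ✗
b: successors {c}; ◇p there: c:F. ✗
c: successors {d}; ◇p there: d:F. ✗
d: successors {e}; ◇p there: e:T. ✓
e: successors {f}; ◇p there: f:F. ✗
f: successors {g}; ◇p there: g:F. ✗
g: successors {a}; ◇p there: a:T. ✓
Satisfying worlds: {d, g}.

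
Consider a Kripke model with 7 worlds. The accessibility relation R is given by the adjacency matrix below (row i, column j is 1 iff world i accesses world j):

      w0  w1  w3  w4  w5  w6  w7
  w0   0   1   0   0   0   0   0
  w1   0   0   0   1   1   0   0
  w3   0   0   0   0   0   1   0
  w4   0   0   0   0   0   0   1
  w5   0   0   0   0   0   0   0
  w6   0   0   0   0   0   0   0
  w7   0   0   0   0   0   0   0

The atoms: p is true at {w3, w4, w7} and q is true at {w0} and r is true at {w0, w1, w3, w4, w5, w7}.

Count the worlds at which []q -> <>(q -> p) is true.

4

w0: []q is F, <>(q -> p) is T. ✓
w1: []q is F, <>(q -> p) is T. ✓
w3: []q is F, <>(q -> p) is T. ✓
w4: []q is F, <>(q -> p) is T. ✓
w5: []q is T, <>(q -> p) is F. ✗
w6: []q is T, <>(q -> p) is F. ✗
w7: []q is T, <>(q -> p) is F. ✗
Satisfying worlds: {w0, w1, w3, w4}.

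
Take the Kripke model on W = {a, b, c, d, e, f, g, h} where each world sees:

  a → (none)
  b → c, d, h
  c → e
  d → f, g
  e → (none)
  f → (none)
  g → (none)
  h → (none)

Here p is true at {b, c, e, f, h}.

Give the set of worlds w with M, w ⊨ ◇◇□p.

a: no successors, so ◇◇□p fails. ✗
b: successors {c, d, h}; ◇□p there: c:T, d:T, h:F. ✓
c: successors {e}; ◇□p there: e:F. ✗
d: successors {f, g}; ◇□p there: f:F, g:F. ✗
e: no successors, so ◇◇□p fails. ✗
f: no successors, so ◇◇□p fails. ✗
g: no successors, so ◇◇□p fails. ✗
h: no successors, so ◇◇□p fails. ✗

{b}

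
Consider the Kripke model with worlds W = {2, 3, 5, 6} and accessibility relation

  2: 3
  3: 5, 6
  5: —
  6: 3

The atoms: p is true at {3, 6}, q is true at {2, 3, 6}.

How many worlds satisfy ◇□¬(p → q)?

1

2: successors {3}; □¬(p → q) there: 3:F. ✗
3: successors {5, 6}; □¬(p → q) there: 5:T, 6:F. ✓
5: no successors, so ◇□¬(p → q) fails. ✗
6: successors {3}; □¬(p → q) there: 3:F. ✗
Satisfying worlds: {3}.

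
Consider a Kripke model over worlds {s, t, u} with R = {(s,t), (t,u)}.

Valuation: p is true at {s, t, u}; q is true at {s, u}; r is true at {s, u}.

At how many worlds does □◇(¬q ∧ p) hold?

1

s: successors {t}; ◇(¬q ∧ p) there: t:F. ✗
t: successors {u}; ◇(¬q ∧ p) there: u:F. ✗
u: no successors, so □◇(¬q ∧ p) holds vacuously. ✓
Satisfying worlds: {u}.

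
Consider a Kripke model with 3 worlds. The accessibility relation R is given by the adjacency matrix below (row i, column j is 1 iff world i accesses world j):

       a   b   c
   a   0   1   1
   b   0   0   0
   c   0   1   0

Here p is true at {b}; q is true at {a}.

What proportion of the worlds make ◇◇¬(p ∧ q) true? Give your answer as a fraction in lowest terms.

1/3

a: successors {b, c}; ◇¬(p ∧ q) there: b:F, c:T. ✓
b: no successors, so ◇◇¬(p ∧ q) fails. ✗
c: successors {b}; ◇¬(p ∧ q) there: b:F. ✗
That's 1 of 3 worlds, so 1/3.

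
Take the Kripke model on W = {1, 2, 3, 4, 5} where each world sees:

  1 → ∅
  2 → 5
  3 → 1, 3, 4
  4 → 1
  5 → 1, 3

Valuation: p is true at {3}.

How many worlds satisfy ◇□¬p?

1: no successors, so ◇□¬p fails. ✗
2: successors {5}; □¬p there: 5:F. ✗
3: successors {1, 3, 4}; □¬p there: 1:T, 3:F, 4:T. ✓
4: successors {1}; □¬p there: 1:T. ✓
5: successors {1, 3}; □¬p there: 1:T, 3:F. ✓
Satisfying worlds: {3, 4, 5}.

3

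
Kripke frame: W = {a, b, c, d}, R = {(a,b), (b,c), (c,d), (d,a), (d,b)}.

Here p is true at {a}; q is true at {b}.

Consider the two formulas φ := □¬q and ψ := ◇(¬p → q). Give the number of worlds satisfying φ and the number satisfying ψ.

2 and 2

For □¬q:
a: successors {b}; ¬q there: b:F. ✗
b: successors {c}; ¬q there: c:T. ✓
c: successors {d}; ¬q there: d:T. ✓
d: successors {a, b}; ¬q there: a:T, b:F. ✗
— 2 worlds.
For ◇(¬p → q):
a: successors {b}; ¬p → q there: b:T. ✓
b: successors {c}; ¬p → q there: c:F. ✗
c: successors {d}; ¬p → q there: d:F. ✗
d: successors {a, b}; ¬p → q there: a:T, b:T. ✓
— 2 worlds.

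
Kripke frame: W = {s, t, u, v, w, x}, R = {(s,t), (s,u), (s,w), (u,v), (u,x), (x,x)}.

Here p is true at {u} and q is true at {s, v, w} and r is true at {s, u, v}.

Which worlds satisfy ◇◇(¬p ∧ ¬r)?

{s, u, x}

s: successors {t, u, w}; ◇(¬p ∧ ¬r) there: t:F, u:T, w:F. ✓
t: no successors, so ◇◇(¬p ∧ ¬r) fails. ✗
u: successors {v, x}; ◇(¬p ∧ ¬r) there: v:F, x:T. ✓
v: no successors, so ◇◇(¬p ∧ ¬r) fails. ✗
w: no successors, so ◇◇(¬p ∧ ¬r) fails. ✗
x: successors {x}; ◇(¬p ∧ ¬r) there: x:T. ✓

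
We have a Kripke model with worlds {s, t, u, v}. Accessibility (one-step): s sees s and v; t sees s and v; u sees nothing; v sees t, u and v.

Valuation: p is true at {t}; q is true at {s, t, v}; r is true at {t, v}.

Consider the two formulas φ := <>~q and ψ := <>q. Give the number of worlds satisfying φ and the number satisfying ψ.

For <>~q:
s: successors {s, v}; ~q there: s:F, v:F. ✗
t: successors {s, v}; ~q there: s:F, v:F. ✗
u: no successors, so <>~q fails. ✗
v: successors {t, u, v}; ~q there: t:F, u:T, v:F. ✓
— 1 world.
For <>q:
s: successors {s, v}; q there: s:T, v:T. ✓
t: successors {s, v}; q there: s:T, v:T. ✓
u: no successors, so <>q fails. ✗
v: successors {t, u, v}; q there: t:T, u:F, v:T. ✓
— 3 worlds.

1 and 3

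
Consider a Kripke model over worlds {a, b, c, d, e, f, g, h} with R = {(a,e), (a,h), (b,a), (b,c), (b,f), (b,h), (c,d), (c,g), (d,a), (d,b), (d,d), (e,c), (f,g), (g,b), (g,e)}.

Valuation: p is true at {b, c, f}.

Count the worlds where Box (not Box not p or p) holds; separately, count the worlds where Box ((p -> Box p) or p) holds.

For Box (not Box not p or p):
a: successors {e, h}; not Box not p or p there: e:T, h:F. ✗
b: successors {a, c, f, h}; not Box not p or p there: a:F, c:T, f:T, h:F. ✗
c: successors {d, g}; not Box not p or p there: d:T, g:T. ✓
d: successors {a, b, d}; not Box not p or p there: a:F, b:T, d:T. ✗
e: successors {c}; not Box not p or p there: c:T. ✓
f: successors {g}; not Box not p or p there: g:T. ✓
g: successors {b, e}; not Box not p or p there: b:T, e:T. ✓
h: no successors, so Box (not Box not p or p) holds vacuously. ✓
— 5 worlds.
For Box ((p -> Box p) or p):
a: successors {e, h}; (p -> Box p) or p there: e:T, h:T. ✓
b: successors {a, c, f, h}; (p -> Box p) or p there: a:T, c:T, f:T, h:T. ✓
c: successors {d, g}; (p -> Box p) or p there: d:T, g:T. ✓
d: successors {a, b, d}; (p -> Box p) or p there: a:T, b:T, d:T. ✓
e: successors {c}; (p -> Box p) or p there: c:T. ✓
f: successors {g}; (p -> Box p) or p there: g:T. ✓
g: successors {b, e}; (p -> Box p) or p there: b:T, e:T. ✓
h: no successors, so Box ((p -> Box p) or p) holds vacuously. ✓
— 8 worlds.

5 and 8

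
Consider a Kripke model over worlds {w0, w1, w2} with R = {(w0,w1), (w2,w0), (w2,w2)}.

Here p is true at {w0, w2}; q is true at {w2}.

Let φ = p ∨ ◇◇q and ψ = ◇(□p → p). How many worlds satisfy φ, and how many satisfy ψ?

For p ∨ ◇◇q:
w0: p is T, ◇◇q is F. ✓
w1: p is F, ◇◇q is F. ✗
w2: p is T, ◇◇q is T. ✓
— 2 worlds.
For ◇(□p → p):
w0: successors {w1}; □p → p there: w1:F. ✗
w1: no successors, so ◇(□p → p) fails. ✗
w2: successors {w0, w2}; □p → p there: w0:T, w2:T. ✓
— 1 world.

2 and 1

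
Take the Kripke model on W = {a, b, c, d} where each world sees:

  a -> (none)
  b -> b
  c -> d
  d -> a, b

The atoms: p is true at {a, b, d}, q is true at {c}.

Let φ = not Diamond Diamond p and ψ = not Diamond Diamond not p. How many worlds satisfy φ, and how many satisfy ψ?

1 and 4

For not Diamond Diamond p:
a: Diamond Diamond p is F. ✓
b: Diamond Diamond p is T. ✗
c: Diamond Diamond p is T. ✗
d: Diamond Diamond p is T. ✗
— 1 world.
For not Diamond Diamond not p:
a: Diamond Diamond not p is F. ✓
b: Diamond Diamond not p is F. ✓
c: Diamond Diamond not p is F. ✓
d: Diamond Diamond not p is F. ✓
— 4 worlds.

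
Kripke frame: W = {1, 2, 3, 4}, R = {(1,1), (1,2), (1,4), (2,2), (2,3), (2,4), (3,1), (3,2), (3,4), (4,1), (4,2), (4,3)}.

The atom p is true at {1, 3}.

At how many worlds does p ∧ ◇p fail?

1: p is T, ◇p is T. ✓
2: p is F, ◇p is T. ✗
3: p is T, ◇p is T. ✓
4: p is F, ◇p is T. ✗
Satisfying worlds: {1, 3}.
So p ∧ ◇p fails at the other 2 worlds.

2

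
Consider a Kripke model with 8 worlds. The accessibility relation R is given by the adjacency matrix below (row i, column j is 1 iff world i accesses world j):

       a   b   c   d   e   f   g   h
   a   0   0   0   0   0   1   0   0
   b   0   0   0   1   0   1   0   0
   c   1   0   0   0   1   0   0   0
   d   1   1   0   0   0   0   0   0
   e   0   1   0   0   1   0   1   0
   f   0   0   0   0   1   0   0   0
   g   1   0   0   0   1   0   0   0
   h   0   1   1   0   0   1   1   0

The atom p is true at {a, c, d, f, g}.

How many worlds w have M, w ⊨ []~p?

a: successors {f}; ~p there: f:F. ✗
b: successors {d, f}; ~p there: d:F, f:F. ✗
c: successors {a, e}; ~p there: a:F, e:T. ✗
d: successors {a, b}; ~p there: a:F, b:T. ✗
e: successors {b, e, g}; ~p there: b:T, e:T, g:F. ✗
f: successors {e}; ~p there: e:T. ✓
g: successors {a, e}; ~p there: a:F, e:T. ✗
h: successors {b, c, f, g}; ~p there: b:T, c:F, f:F, g:F. ✗
Satisfying worlds: {f}.

1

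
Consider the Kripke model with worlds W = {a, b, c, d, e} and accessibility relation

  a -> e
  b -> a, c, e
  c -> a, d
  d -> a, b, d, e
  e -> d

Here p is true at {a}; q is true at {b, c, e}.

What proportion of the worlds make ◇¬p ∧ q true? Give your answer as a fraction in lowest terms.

a: ◇¬p is T, q is F. ✗
b: ◇¬p is T, q is T. ✓
c: ◇¬p is T, q is T. ✓
d: ◇¬p is T, q is F. ✗
e: ◇¬p is T, q is T. ✓
That's 3 of 5 worlds, so 3/5.

3/5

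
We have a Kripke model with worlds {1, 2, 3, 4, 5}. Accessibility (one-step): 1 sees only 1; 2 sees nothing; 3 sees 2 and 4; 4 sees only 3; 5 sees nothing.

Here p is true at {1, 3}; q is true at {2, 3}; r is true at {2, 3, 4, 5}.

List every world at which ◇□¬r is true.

{1, 3}

1: successors {1}; □¬r there: 1:T. ✓
2: no successors, so ◇□¬r fails. ✗
3: successors {2, 4}; □¬r there: 2:T, 4:F. ✓
4: successors {3}; □¬r there: 3:F. ✗
5: no successors, so ◇□¬r fails. ✗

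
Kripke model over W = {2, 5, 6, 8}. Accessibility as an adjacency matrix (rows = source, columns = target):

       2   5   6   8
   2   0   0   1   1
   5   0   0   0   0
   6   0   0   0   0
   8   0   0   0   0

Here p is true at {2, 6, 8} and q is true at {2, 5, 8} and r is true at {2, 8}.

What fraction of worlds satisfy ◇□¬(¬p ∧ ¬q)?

2: successors {6, 8}; □¬(¬p ∧ ¬q) there: 6:T, 8:T. ✓
5: no successors, so ◇□¬(¬p ∧ ¬q) fails. ✗
6: no successors, so ◇□¬(¬p ∧ ¬q) fails. ✗
8: no successors, so ◇□¬(¬p ∧ ¬q) fails. ✗
That's 1 of 4 worlds, so 1/4.

1/4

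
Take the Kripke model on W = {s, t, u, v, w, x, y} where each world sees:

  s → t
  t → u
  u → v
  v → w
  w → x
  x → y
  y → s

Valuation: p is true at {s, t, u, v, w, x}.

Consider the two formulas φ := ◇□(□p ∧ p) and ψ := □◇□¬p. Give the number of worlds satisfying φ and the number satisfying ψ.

5 and 1

For ◇□(□p ∧ p):
s: successors {t}; □(□p ∧ p) there: t:T. ✓
t: successors {u}; □(□p ∧ p) there: u:T. ✓
u: successors {v}; □(□p ∧ p) there: v:T. ✓
v: successors {w}; □(□p ∧ p) there: w:F. ✗
w: successors {x}; □(□p ∧ p) there: x:F. ✗
x: successors {y}; □(□p ∧ p) there: y:T. ✓
y: successors {s}; □(□p ∧ p) there: s:T. ✓
— 5 worlds.
For □◇□¬p:
s: successors {t}; ◇□¬p there: t:F. ✗
t: successors {u}; ◇□¬p there: u:F. ✗
u: successors {v}; ◇□¬p there: v:F. ✗
v: successors {w}; ◇□¬p there: w:T. ✓
w: successors {x}; ◇□¬p there: x:F. ✗
x: successors {y}; ◇□¬p there: y:F. ✗
y: successors {s}; ◇□¬p there: s:F. ✗
— 1 world.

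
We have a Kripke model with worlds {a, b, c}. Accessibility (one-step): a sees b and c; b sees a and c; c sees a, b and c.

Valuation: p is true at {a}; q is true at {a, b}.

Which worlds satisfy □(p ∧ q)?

∅

a: successors {b, c}; p ∧ q there: b:F, c:F. ✗
b: successors {a, c}; p ∧ q there: a:T, c:F. ✗
c: successors {a, b, c}; p ∧ q there: a:T, b:F, c:F. ✗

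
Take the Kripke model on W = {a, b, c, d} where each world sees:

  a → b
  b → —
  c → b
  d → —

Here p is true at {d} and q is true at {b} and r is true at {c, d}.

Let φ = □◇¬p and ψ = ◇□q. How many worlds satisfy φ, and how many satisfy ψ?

For □◇¬p:
a: successors {b}; ◇¬p there: b:F. ✗
b: no successors, so □◇¬p holds vacuously. ✓
c: successors {b}; ◇¬p there: b:F. ✗
d: no successors, so □◇¬p holds vacuously. ✓
— 2 worlds.
For ◇□q:
a: successors {b}; □q there: b:T. ✓
b: no successors, so ◇□q fails. ✗
c: successors {b}; □q there: b:T. ✓
d: no successors, so ◇□q fails. ✗
— 2 worlds.

2 and 2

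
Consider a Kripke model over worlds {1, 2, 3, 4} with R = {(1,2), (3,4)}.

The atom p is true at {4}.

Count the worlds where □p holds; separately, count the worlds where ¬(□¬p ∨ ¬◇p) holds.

3 and 1

For □p:
1: successors {2}; p there: 2:F. ✗
2: no successors, so □p holds vacuously. ✓
3: successors {4}; p there: 4:T. ✓
4: no successors, so □p holds vacuously. ✓
— 3 worlds.
For ¬(□¬p ∨ ¬◇p):
1: □¬p ∨ ¬◇p is T. ✗
2: □¬p ∨ ¬◇p is T. ✗
3: □¬p ∨ ¬◇p is F. ✓
4: □¬p ∨ ¬◇p is T. ✗
— 1 world.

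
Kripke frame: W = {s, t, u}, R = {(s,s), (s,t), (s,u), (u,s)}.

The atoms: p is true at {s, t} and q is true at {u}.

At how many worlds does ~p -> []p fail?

s: ~p is F, []p is F. ✓
t: ~p is F, []p is T. ✓
u: ~p is T, []p is T. ✓
Satisfying worlds: {s, t, u}.
So ~p -> []p fails at the other 0 worlds.

0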